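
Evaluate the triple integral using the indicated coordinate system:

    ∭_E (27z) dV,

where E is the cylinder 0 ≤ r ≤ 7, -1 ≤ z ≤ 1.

In cylindrical coordinates, x = r cos(θ), y = r sin(θ), z = z, and dV = r dr dθ dz.

The integrand becomes 27z, so

    ∭_E (27z) dV = ∫_{0}^{2π} ∫_{0}^{7} ∫_{-1}^{1} (27z) · r dz dr dθ.

Inner (z): 0.
Middle (r from 0 to 7): 0.
Outer (θ): 0.

Therefore the triple integral equals 0.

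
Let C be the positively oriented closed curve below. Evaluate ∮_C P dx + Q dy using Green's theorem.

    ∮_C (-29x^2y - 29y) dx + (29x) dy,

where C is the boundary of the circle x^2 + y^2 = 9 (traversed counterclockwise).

Green's theorem converts the closed line integral into a double integral over the enclosed region D:

    ∮_C P dx + Q dy = ∬_D (∂Q/∂x - ∂P/∂y) dA.

Here P = -29x^2y - 29y, Q = 29x, so

    ∂Q/∂x = 29,    ∂P/∂y = -29x^2 - 29,
    ∂Q/∂x - ∂P/∂y = 29x^2 + 58.

D is the region x^2 + y^2 ≤ 9. Evaluating the double integral:

In polar coordinates (x = r cos θ, y = r sin θ, dA = r dr dθ) the integrand becomes 29r^2cos(θ)^2 + 58, so

    ∬_D (29x^2 + 58) dA = ∫_0^{2π} ∫_0^{3} (29r^2cos(θ)^2 + 58) · r dr dθ.

Inner (r from 0 to 3): 2349cos(θ)^2/4 + 261.
Outer (θ from 0 to 2π): 4437π/4.

Therefore ∮_C P dx + Q dy = 4437π/4.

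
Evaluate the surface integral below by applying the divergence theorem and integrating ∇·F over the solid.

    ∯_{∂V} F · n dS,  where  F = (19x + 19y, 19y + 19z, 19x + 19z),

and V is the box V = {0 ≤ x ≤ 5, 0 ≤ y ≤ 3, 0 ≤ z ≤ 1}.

By the divergence theorem,

    ∯_{∂V} F · n dS = ∭_V (∇ · F) dV.

Compute the divergence:
    ∇ · F = ∂F_x/∂x + ∂F_y/∂y + ∂F_z/∂z = 19 + 19 + 19 = 57.

V is a rectangular box, so dV = dx dy dz with 0 ≤ x ≤ 5, 0 ≤ y ≤ 3, 0 ≤ z ≤ 1.

Integrate (57) over V as an iterated integral:

    ∭_V (∇·F) dV = ∫_0^{5} ∫_0^{3} ∫_0^{1} (57) dz dy dx.

Inner (z from 0 to 1): 57.
Middle (y from 0 to 3): 171.
Outer (x from 0 to 5): 855.

Therefore ∯_{∂V} F · n dS = 855.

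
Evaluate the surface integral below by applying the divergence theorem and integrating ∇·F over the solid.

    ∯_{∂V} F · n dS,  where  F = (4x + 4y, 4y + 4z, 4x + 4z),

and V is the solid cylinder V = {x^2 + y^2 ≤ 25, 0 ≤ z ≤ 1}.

By the divergence theorem,

    ∯_{∂V} F · n dS = ∭_V (∇ · F) dV.

Compute the divergence:
    ∇ · F = ∂F_x/∂x + ∂F_y/∂y + ∂F_z/∂z = 4 + 4 + 4 = 12.

In cylindrical coordinates, x = r cos(θ), y = r sin(θ), z = z, dV = r dr dθ dz, with 0 ≤ r ≤ 5, 0 ≤ θ ≤ 2π, 0 ≤ z ≤ 1.

The integrand, after substitution and multiplying by the volume element, becomes (12) · r, so

    ∭_V (∇·F) dV = ∫_0^{2π} ∫_0^{5} ∫_0^{1} (12) · r dz dr dθ.

Inner (z from 0 to 1): 12r.
Middle (r from 0 to 5): 150.
Outer (θ from 0 to 2π): 300π.

Therefore ∯_{∂V} F · n dS = 300π.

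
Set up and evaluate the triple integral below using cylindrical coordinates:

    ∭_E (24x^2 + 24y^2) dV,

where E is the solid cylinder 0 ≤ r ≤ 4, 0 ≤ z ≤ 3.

In cylindrical coordinates, x = r cos(θ), y = r sin(θ), z = z, and dV = r dr dθ dz.

The integrand becomes 24r^2, so

    ∭_E (24x^2 + 24y^2) dV = ∫_{0}^{2π} ∫_{0}^{4} ∫_{0}^{3} (24r^2) · r dz dr dθ.

Inner (z): 72r^3.
Middle (r from 0 to 4): 4608.
Outer (θ): 9216π.

Therefore the triple integral equals 9216π.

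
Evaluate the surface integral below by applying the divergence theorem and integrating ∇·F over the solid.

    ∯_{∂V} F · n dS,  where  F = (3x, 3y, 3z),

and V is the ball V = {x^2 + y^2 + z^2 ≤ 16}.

By the divergence theorem,

    ∯_{∂V} F · n dS = ∭_V (∇ · F) dV.

Compute the divergence:
    ∇ · F = ∂F_x/∂x + ∂F_y/∂y + ∂F_z/∂z = 3 + 3 + 3 = 9.

In spherical coordinates, x = ρ sin(φ) cos(θ), y = ρ sin(φ) sin(θ), z = ρ cos(φ), dV = ρ^2 sin(φ) dρ dφ dθ, with 0 ≤ ρ ≤ 4, 0 ≤ φ ≤ π, 0 ≤ θ ≤ 2π.

The integrand, after substitution and multiplying by the volume element, becomes (9) · ρ^2 sin(φ), so

    ∭_V (∇·F) dV = ∫_0^{2π} ∫_0^{π} ∫_0^{4} (9) · ρ^2 sin(φ) dρ dφ dθ.

Inner (ρ from 0 to 4): 192sin(φ).
Middle (φ from 0 to π): 384.
Outer (θ from 0 to 2π): 768π.

Therefore ∯_{∂V} F · n dS = 768π.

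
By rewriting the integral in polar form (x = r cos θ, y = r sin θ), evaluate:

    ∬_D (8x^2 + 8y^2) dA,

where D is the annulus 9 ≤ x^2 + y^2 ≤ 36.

The region D is 3 ≤ r ≤ 6, 0 ≤ θ ≤ 2π in polar coordinates, where x = r cos(θ), y = r sin(θ), and dA = r dr dθ.

Under the substitution, the integrand becomes 8r^2, so

    ∬_D (8x^2 + 8y^2) dA = ∫_{0}^{2π} ∫_{3}^{6} (8r^2) · r dr dθ.

Inner integral (in r): ∫_{3}^{6} (8r^2) · r dr = 2430.

Outer integral (in θ): ∫_{0}^{2π} (2430) dθ = 4860π.

Therefore ∬_D (8x^2 + 8y^2) dA = 4860π.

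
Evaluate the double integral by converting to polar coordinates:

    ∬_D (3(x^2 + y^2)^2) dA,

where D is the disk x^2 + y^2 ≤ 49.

The region D is 0 ≤ r ≤ 7, 0 ≤ θ ≤ 2π in polar coordinates, where x = r cos(θ), y = r sin(θ), and dA = r dr dθ.

Under the substitution, the integrand becomes 3r^4, so

    ∬_D (3(x^2 + y^2)^2) dA = ∫_{0}^{2π} ∫_{0}^{7} (3r^4) · r dr dθ.

Inner integral (in r): ∫_{0}^{7} (3r^4) · r dr = 117649/2.

Outer integral (in θ): ∫_{0}^{2π} (117649/2) dθ = 117649π.

Therefore ∬_D (3(x^2 + y^2)^2) dA = 117649π.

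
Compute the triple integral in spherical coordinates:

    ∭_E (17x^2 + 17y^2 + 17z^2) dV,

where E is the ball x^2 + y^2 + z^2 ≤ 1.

In spherical coordinates, x = ρ sin(φ) cos(θ), y = ρ sin(φ) sin(θ), z = ρ cos(φ), and dV = ρ^2 sin(φ) dρ dφ dθ.

The integrand becomes 17ρ^2, so

    ∭_E (17x^2 + 17y^2 + 17z^2) dV = ∫_{0}^{2π} ∫_{0}^{π} ∫_{0}^{1} (17ρ^2) · ρ^2 sin(φ) dρ dφ dθ.

Inner (ρ): 17sin(φ)/5.
Middle (φ): 34/5.
Outer (θ): 68π/5.

Therefore the triple integral equals 68π/5.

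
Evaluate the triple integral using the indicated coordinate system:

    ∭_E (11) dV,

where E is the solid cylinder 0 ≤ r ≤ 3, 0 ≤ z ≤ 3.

In cylindrical coordinates, x = r cos(θ), y = r sin(θ), z = z, and dV = r dr dθ dz.

The integrand becomes 11, so

    ∭_E (11) dV = ∫_{0}^{2π} ∫_{0}^{3} ∫_{0}^{3} (11) · r dz dr dθ.

Inner (z): 33r.
Middle (r from 0 to 3): 297/2.
Outer (θ): 297π.

Therefore the triple integral equals 297π.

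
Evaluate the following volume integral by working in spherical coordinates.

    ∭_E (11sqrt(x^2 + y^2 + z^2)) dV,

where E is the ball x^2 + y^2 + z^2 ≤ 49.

In spherical coordinates, x = ρ sin(φ) cos(θ), y = ρ sin(φ) sin(θ), z = ρ cos(φ), and dV = ρ^2 sin(φ) dρ dφ dθ.

The integrand becomes 11ρ, so

    ∭_E (11sqrt(x^2 + y^2 + z^2)) dV = ∫_{0}^{2π} ∫_{0}^{π} ∫_{0}^{7} (11ρ) · ρ^2 sin(φ) dρ dφ dθ.

Inner (ρ): 26411sin(φ)/4.
Middle (φ): 26411/2.
Outer (θ): 26411π.

Therefore the triple integral equals 26411π.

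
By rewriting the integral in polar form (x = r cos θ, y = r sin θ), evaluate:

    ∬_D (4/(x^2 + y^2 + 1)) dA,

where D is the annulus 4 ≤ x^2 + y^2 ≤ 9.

The region D is 2 ≤ r ≤ 3, 0 ≤ θ ≤ 2π in polar coordinates, where x = r cos(θ), y = r sin(θ), and dA = r dr dθ.

Under the substitution, the integrand becomes 4/(r^2 + 1), so

    ∬_D (4/(x^2 + y^2 + 1)) dA = ∫_{0}^{2π} ∫_{2}^{3} (4/(r^2 + 1)) · r dr dθ.

Inner integral (in r): ∫_{2}^{3} (4/(r^2 + 1)) · r dr = log(4).

Outer integral (in θ): ∫_{0}^{2π} (log(4)) dθ = 4π log(2).

Therefore ∬_D (4/(x^2 + y^2 + 1)) dA = 4π log(2).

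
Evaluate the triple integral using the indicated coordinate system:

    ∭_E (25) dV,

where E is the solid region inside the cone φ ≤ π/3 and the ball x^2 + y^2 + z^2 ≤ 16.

In spherical coordinates, x = ρ sin(φ) cos(θ), y = ρ sin(φ) sin(θ), z = ρ cos(φ), and dV = ρ^2 sin(φ) dρ dφ dθ.

The integrand becomes 25, so

    ∭_E (25) dV = ∫_{0}^{2π} ∫_{0}^{π/3} ∫_{0}^{4} (25) · ρ^2 sin(φ) dρ dφ dθ.

Inner (ρ): 1600sin(φ)/3.
Middle (φ): 800/3.
Outer (θ): 1600π/3.

Therefore the triple integral equals 1600π/3.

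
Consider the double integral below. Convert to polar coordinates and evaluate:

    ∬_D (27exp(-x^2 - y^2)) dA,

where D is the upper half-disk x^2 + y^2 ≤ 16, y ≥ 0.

The region D is 0 ≤ r ≤ 4, 0 ≤ θ ≤ π in polar coordinates, where x = r cos(θ), y = r sin(θ), and dA = r dr dθ.

Under the substitution, the integrand becomes 27exp(-r^2), so

    ∬_D (27exp(-x^2 - y^2)) dA = ∫_{0}^{π} ∫_{0}^{4} (27exp(-r^2)) · r dr dθ.

Inner integral (in r): ∫_{0}^{4} (27exp(-r^2)) · r dr = 27/2 - 27exp(-16)/2.

Outer integral (in θ): ∫_{0}^{π} (27/2 - 27exp(-16)/2) dθ = -27π (1 - exp(16))exp(-16)/2.

Therefore ∬_D (27exp(-x^2 - y^2)) dA = -27π (1 - exp(16))exp(-16)/2.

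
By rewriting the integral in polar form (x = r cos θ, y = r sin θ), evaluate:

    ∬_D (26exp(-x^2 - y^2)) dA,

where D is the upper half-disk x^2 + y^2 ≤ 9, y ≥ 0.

The region D is 0 ≤ r ≤ 3, 0 ≤ θ ≤ π in polar coordinates, where x = r cos(θ), y = r sin(θ), and dA = r dr dθ.

Under the substitution, the integrand becomes 26exp(-r^2), so

    ∬_D (26exp(-x^2 - y^2)) dA = ∫_{0}^{π} ∫_{0}^{3} (26exp(-r^2)) · r dr dθ.

Inner integral (in r): ∫_{0}^{3} (26exp(-r^2)) · r dr = 13 - 13exp(-9).

Outer integral (in θ): ∫_{0}^{π} (13 - 13exp(-9)) dθ = -13π exp(-9) + 13π.

Therefore ∬_D (26exp(-x^2 - y^2)) dA = -13π exp(-9) + 13π.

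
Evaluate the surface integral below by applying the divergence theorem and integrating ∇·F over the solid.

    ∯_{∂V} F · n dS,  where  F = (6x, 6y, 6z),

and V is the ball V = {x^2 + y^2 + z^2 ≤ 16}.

By the divergence theorem,

    ∯_{∂V} F · n dS = ∭_V (∇ · F) dV.

Compute the divergence:
    ∇ · F = ∂F_x/∂x + ∂F_y/∂y + ∂F_z/∂z = 6 + 6 + 6 = 18.

In spherical coordinates, x = ρ sin(φ) cos(θ), y = ρ sin(φ) sin(θ), z = ρ cos(φ), dV = ρ^2 sin(φ) dρ dφ dθ, with 0 ≤ ρ ≤ 4, 0 ≤ φ ≤ π, 0 ≤ θ ≤ 2π.

The integrand, after substitution and multiplying by the volume element, becomes (18) · ρ^2 sin(φ), so

    ∭_V (∇·F) dV = ∫_0^{2π} ∫_0^{π} ∫_0^{4} (18) · ρ^2 sin(φ) dρ dφ dθ.

Inner (ρ from 0 to 4): 384sin(φ).
Middle (φ from 0 to π): 768.
Outer (θ from 0 to 2π): 1536π.

Therefore ∯_{∂V} F · n dS = 1536π.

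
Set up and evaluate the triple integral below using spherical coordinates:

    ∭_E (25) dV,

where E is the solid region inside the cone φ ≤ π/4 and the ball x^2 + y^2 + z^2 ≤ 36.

In spherical coordinates, x = ρ sin(φ) cos(θ), y = ρ sin(φ) sin(θ), z = ρ cos(φ), and dV = ρ^2 sin(φ) dρ dφ dθ.

The integrand becomes 25, so

    ∭_E (25) dV = ∫_{0}^{2π} ∫_{0}^{π/4} ∫_{0}^{6} (25) · ρ^2 sin(φ) dρ dφ dθ.

Inner (ρ): 1800sin(φ).
Middle (φ): 1800 - 900sqrt(2).
Outer (θ): 1800π (2 - sqrt(2)).

Therefore the triple integral equals 1800π (2 - sqrt(2)).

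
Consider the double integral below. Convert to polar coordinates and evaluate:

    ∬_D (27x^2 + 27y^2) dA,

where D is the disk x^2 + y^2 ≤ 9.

The region D is 0 ≤ r ≤ 3, 0 ≤ θ ≤ 2π in polar coordinates, where x = r cos(θ), y = r sin(θ), and dA = r dr dθ.

Under the substitution, the integrand becomes 27r^2, so

    ∬_D (27x^2 + 27y^2) dA = ∫_{0}^{2π} ∫_{0}^{3} (27r^2) · r dr dθ.

Inner integral (in r): ∫_{0}^{3} (27r^2) · r dr = 2187/4.

Outer integral (in θ): ∫_{0}^{2π} (2187/4) dθ = 2187π/2.

Therefore ∬_D (27x^2 + 27y^2) dA = 2187π/2.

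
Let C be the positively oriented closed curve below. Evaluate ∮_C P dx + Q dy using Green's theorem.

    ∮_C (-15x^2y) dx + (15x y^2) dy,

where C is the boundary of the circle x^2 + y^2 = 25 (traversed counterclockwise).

Green's theorem converts the closed line integral into a double integral over the enclosed region D:

    ∮_C P dx + Q dy = ∬_D (∂Q/∂x - ∂P/∂y) dA.

Here P = -15x^2y, Q = 15x y^2, so

    ∂Q/∂x = 15y^2,    ∂P/∂y = -15x^2,
    ∂Q/∂x - ∂P/∂y = 15x^2 + 15y^2.

D is the region x^2 + y^2 ≤ 25. Evaluating the double integral:

In polar coordinates (x = r cos θ, y = r sin θ, dA = r dr dθ) the integrand becomes 15r^2, so

    ∬_D (15x^2 + 15y^2) dA = ∫_0^{2π} ∫_0^{5} (15r^2) · r dr dθ.

Inner (r from 0 to 5): 9375/4.
Outer (θ from 0 to 2π): 9375π/2.

Therefore ∮_C P dx + Q dy = 9375π/2.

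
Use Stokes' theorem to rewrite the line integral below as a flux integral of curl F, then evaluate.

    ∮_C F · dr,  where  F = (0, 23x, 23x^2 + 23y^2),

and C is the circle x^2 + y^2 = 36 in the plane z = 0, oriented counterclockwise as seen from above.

Let S be the flat disk x^2 + y^2 ≤ 36 in the plane z = 0, with upward unit normal n̂ = ẑ. By Stokes' theorem,

    ∮_C F · dr = ∬_S (∇ × F) · n̂ dS = ∬_D (curl F)_z dA,

where D is the disk x^2 + y^2 ≤ 36.

Compute the curl of F = (0, 23x, 23x^2 + 23y^2):
    (∇ × F)_x = ∂F_z/∂y - ∂F_y/∂z = 46y,
    (∇ × F)_y = ∂F_x/∂z - ∂F_z/∂x = -46x,
    (∇ × F)_z = ∂F_y/∂x - ∂F_x/∂y = 23.

On z = 0, (curl F)_z = 23.

Convert to polar (x = r cos θ, y = r sin θ, dA = r dr dθ); the integrand becomes 23, so

    ∬_D (curl F)_z dA = ∫_0^{2π} ∫_0^{6} (23) · r dr dθ.

Inner (r from 0 to 6): 414.
Outer (θ from 0 to 2π): 828π.

Therefore ∮_C F · dr = 828π.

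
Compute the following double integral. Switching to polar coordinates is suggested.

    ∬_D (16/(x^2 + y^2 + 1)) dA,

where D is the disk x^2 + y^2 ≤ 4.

The region D is 0 ≤ r ≤ 2, 0 ≤ θ ≤ 2π in polar coordinates, where x = r cos(θ), y = r sin(θ), and dA = r dr dθ.

Under the substitution, the integrand becomes 16/(r^2 + 1), so

    ∬_D (16/(x^2 + y^2 + 1)) dA = ∫_{0}^{2π} ∫_{0}^{2} (16/(r^2 + 1)) · r dr dθ.

Inner integral (in r): ∫_{0}^{2} (16/(r^2 + 1)) · r dr = log(390625).

Outer integral (in θ): ∫_{0}^{2π} (log(390625)) dθ = 16π log(5).

Therefore ∬_D (16/(x^2 + y^2 + 1)) dA = 16π log(5).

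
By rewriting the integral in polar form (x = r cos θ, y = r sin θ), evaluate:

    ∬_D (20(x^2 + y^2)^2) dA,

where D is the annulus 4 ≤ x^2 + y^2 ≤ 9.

The region D is 2 ≤ r ≤ 3, 0 ≤ θ ≤ 2π in polar coordinates, where x = r cos(θ), y = r sin(θ), and dA = r dr dθ.

Under the substitution, the integrand becomes 20r^4, so

    ∬_D (20(x^2 + y^2)^2) dA = ∫_{0}^{2π} ∫_{2}^{3} (20r^4) · r dr dθ.

Inner integral (in r): ∫_{2}^{3} (20r^4) · r dr = 6650/3.

Outer integral (in θ): ∫_{0}^{2π} (6650/3) dθ = 13300π/3.

Therefore ∬_D (20(x^2 + y^2)^2) dA = 13300π/3.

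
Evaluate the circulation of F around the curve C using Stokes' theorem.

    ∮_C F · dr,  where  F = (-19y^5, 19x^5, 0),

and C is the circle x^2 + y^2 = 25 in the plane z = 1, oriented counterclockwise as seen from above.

Let S be the flat disk x^2 + y^2 ≤ 25 in the plane z = 1, with upward unit normal n̂ = ẑ. By Stokes' theorem,

    ∮_C F · dr = ∬_S (∇ × F) · n̂ dS = ∬_D (curl F)_z dA,

where D is the disk x^2 + y^2 ≤ 25.

Compute the curl of F = (-19y^5, 19x^5, 0):
    (∇ × F)_x = ∂F_z/∂y - ∂F_y/∂z = 0,
    (∇ × F)_y = ∂F_x/∂z - ∂F_z/∂x = 0,
    (∇ × F)_z = ∂F_y/∂x - ∂F_x/∂y = 95x^4 + 95y^4.

On z = 1, (curl F)_z = 95x^4 + 95y^4.

Convert to polar (x = r cos θ, y = r sin θ, dA = r dr dθ); the integrand becomes 95r^4(sin(θ)^4 + cos(θ)^4), so

    ∬_D (curl F)_z dA = ∫_0^{2π} ∫_0^{5} (95r^4(sin(θ)^4 + cos(θ)^4)) · r dr dθ.

Inner (r from 0 to 5): 1484375sin(θ)^4/6 + 1484375cos(θ)^4/6.
Outer (θ from 0 to 2π): 1484375π/4.

Therefore ∮_C F · dr = 1484375π/4.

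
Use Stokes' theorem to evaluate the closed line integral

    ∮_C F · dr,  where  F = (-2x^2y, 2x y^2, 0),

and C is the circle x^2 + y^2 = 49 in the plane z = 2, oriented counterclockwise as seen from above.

Let S be the flat disk x^2 + y^2 ≤ 49 in the plane z = 2, with upward unit normal n̂ = ẑ. By Stokes' theorem,

    ∮_C F · dr = ∬_S (∇ × F) · n̂ dS = ∬_D (curl F)_z dA,

where D is the disk x^2 + y^2 ≤ 49.

Compute the curl of F = (-2x^2y, 2x y^2, 0):
    (∇ × F)_x = ∂F_z/∂y - ∂F_y/∂z = 0,
    (∇ × F)_y = ∂F_x/∂z - ∂F_z/∂x = 0,
    (∇ × F)_z = ∂F_y/∂x - ∂F_x/∂y = 2x^2 + 2y^2.

On z = 2, (curl F)_z = 2x^2 + 2y^2.

Convert to polar (x = r cos θ, y = r sin θ, dA = r dr dθ); the integrand becomes 2r^2, so

    ∬_D (curl F)_z dA = ∫_0^{2π} ∫_0^{7} (2r^2) · r dr dθ.

Inner (r from 0 to 7): 2401/2.
Outer (θ from 0 to 2π): 2401π.

Therefore ∮_C F · dr = 2401π.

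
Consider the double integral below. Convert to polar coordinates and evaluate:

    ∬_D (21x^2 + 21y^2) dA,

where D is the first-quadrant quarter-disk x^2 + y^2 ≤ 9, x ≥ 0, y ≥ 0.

The region D is 0 ≤ r ≤ 3, 0 ≤ θ ≤ π/2 in polar coordinates, where x = r cos(θ), y = r sin(θ), and dA = r dr dθ.

Under the substitution, the integrand becomes 21r^2, so

    ∬_D (21x^2 + 21y^2) dA = ∫_{0}^{π/2} ∫_{0}^{3} (21r^2) · r dr dθ.

Inner integral (in r): ∫_{0}^{3} (21r^2) · r dr = 1701/4.

Outer integral (in θ): ∫_{0}^{π/2} (1701/4) dθ = 1701π/8.

Therefore ∬_D (21x^2 + 21y^2) dA = 1701π/8.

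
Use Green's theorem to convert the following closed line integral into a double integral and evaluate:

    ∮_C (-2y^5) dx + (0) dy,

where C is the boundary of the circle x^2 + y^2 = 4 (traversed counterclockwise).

Green's theorem converts the closed line integral into a double integral over the enclosed region D:

    ∮_C P dx + Q dy = ∬_D (∂Q/∂x - ∂P/∂y) dA.

Here P = -2y^5, Q = 0, so

    ∂Q/∂x = 0,    ∂P/∂y = -10y^4,
    ∂Q/∂x - ∂P/∂y = 10y^4.

D is the region x^2 + y^2 ≤ 4. Evaluating the double integral:

In polar coordinates (x = r cos θ, y = r sin θ, dA = r dr dθ) the integrand becomes 10r^4sin(θ)^4, so

    ∬_D (10y^4) dA = ∫_0^{2π} ∫_0^{2} (10r^4sin(θ)^4) · r dr dθ.

Inner (r from 0 to 2): 320sin(θ)^4/3.
Outer (θ from 0 to 2π): 80π.

Therefore ∮_C P dx + Q dy = 80π.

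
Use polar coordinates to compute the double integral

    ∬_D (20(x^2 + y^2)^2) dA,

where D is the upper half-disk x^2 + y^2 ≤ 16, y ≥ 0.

The region D is 0 ≤ r ≤ 4, 0 ≤ θ ≤ π in polar coordinates, where x = r cos(θ), y = r sin(θ), and dA = r dr dθ.

Under the substitution, the integrand becomes 20r^4, so

    ∬_D (20(x^2 + y^2)^2) dA = ∫_{0}^{π} ∫_{0}^{4} (20r^4) · r dr dθ.

Inner integral (in r): ∫_{0}^{4} (20r^4) · r dr = 40960/3.

Outer integral (in θ): ∫_{0}^{π} (40960/3) dθ = 40960π/3.

Therefore ∬_D (20(x^2 + y^2)^2) dA = 40960π/3.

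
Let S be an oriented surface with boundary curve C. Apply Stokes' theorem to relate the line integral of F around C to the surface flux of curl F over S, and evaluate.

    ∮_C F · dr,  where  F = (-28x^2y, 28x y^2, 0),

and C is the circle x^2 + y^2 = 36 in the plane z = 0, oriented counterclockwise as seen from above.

Let S be the flat disk x^2 + y^2 ≤ 36 in the plane z = 0, with upward unit normal n̂ = ẑ. By Stokes' theorem,

    ∮_C F · dr = ∬_S (∇ × F) · n̂ dS = ∬_D (curl F)_z dA,

where D is the disk x^2 + y^2 ≤ 36.

Compute the curl of F = (-28x^2y, 28x y^2, 0):
    (∇ × F)_x = ∂F_z/∂y - ∂F_y/∂z = 0,
    (∇ × F)_y = ∂F_x/∂z - ∂F_z/∂x = 0,
    (∇ × F)_z = ∂F_y/∂x - ∂F_x/∂y = 28x^2 + 28y^2.

On z = 0, (curl F)_z = 28x^2 + 28y^2.

Convert to polar (x = r cos θ, y = r sin θ, dA = r dr dθ); the integrand becomes 28r^2, so

    ∬_D (curl F)_z dA = ∫_0^{2π} ∫_0^{6} (28r^2) · r dr dθ.

Inner (r from 0 to 6): 9072.
Outer (θ from 0 to 2π): 18144π.

Therefore ∮_C F · dr = 18144π.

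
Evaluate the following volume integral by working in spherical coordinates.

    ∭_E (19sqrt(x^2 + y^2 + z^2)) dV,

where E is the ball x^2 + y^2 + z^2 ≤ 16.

In spherical coordinates, x = ρ sin(φ) cos(θ), y = ρ sin(φ) sin(θ), z = ρ cos(φ), and dV = ρ^2 sin(φ) dρ dφ dθ.

The integrand becomes 19ρ, so

    ∭_E (19sqrt(x^2 + y^2 + z^2)) dV = ∫_{0}^{2π} ∫_{0}^{π} ∫_{0}^{4} (19ρ) · ρ^2 sin(φ) dρ dφ dθ.

Inner (ρ): 1216sin(φ).
Middle (φ): 2432.
Outer (θ): 4864π.

Therefore the triple integral equals 4864π.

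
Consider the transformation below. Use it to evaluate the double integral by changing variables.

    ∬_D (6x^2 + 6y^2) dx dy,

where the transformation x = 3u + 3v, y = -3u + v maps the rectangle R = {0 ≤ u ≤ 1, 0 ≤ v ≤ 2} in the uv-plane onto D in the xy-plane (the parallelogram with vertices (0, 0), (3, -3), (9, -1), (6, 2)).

Compute the Jacobian determinant of (x, y) with respect to (u, v):

    ∂(x,y)/∂(u,v) = | 3  3 | = (3)(1) - (3)(-3) = 12.
                   | -3  1 |

Its absolute value is |J| = 12 (the area scaling factor).

Substituting x = 3u + 3v, y = -3u + v into the integrand,

    6x^2 + 6y^2 → 108u^2 + 72u v + 60v^2,

so the integral becomes

    ∬_R (108u^2 + 72u v + 60v^2) · |J| du dv = ∫_0^1 ∫_0^2 (1296u^2 + 864u v + 720v^2) dv du.

Inner (v): 2592u^2 + 1728u + 1920.
Outer (u): 3648.

Therefore ∬_D (6x^2 + 6y^2) dx dy = 3648.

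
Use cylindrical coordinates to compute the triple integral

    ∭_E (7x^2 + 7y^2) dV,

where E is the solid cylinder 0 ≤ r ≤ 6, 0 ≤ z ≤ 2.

In cylindrical coordinates, x = r cos(θ), y = r sin(θ), z = z, and dV = r dr dθ dz.

The integrand becomes 7r^2, so

    ∭_E (7x^2 + 7y^2) dV = ∫_{0}^{2π} ∫_{0}^{6} ∫_{0}^{2} (7r^2) · r dz dr dθ.

Inner (z): 14r^3.
Middle (r from 0 to 6): 4536.
Outer (θ): 9072π.

Therefore the triple integral equals 9072π.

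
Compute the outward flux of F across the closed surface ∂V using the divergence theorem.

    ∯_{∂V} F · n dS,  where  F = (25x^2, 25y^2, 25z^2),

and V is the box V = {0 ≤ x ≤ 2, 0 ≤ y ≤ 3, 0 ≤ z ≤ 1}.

By the divergence theorem,

    ∯_{∂V} F · n dS = ∭_V (∇ · F) dV.

Compute the divergence:
    ∇ · F = ∂F_x/∂x + ∂F_y/∂y + ∂F_z/∂z = 50x + 50y + 50z.

V is a rectangular box, so dV = dx dy dz with 0 ≤ x ≤ 2, 0 ≤ y ≤ 3, 0 ≤ z ≤ 1.

Integrate (50x + 50y + 50z) over V as an iterated integral:

    ∭_V (∇·F) dV = ∫_0^{2} ∫_0^{3} ∫_0^{1} (50x + 50y + 50z) dz dy dx.

Inner (z from 0 to 1): 50x + 50y + 25.
Middle (y from 0 to 3): 150x + 300.
Outer (x from 0 to 2): 900.

Therefore ∯_{∂V} F · n dS = 900.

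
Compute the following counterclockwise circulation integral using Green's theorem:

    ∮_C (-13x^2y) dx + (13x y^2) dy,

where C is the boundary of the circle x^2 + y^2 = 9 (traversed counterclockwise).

Green's theorem converts the closed line integral into a double integral over the enclosed region D:

    ∮_C P dx + Q dy = ∬_D (∂Q/∂x - ∂P/∂y) dA.

Here P = -13x^2y, Q = 13x y^2, so

    ∂Q/∂x = 13y^2,    ∂P/∂y = -13x^2,
    ∂Q/∂x - ∂P/∂y = 13x^2 + 13y^2.

D is the region x^2 + y^2 ≤ 9. Evaluating the double integral:

In polar coordinates (x = r cos θ, y = r sin θ, dA = r dr dθ) the integrand becomes 13r^2, so

    ∬_D (13x^2 + 13y^2) dA = ∫_0^{2π} ∫_0^{3} (13r^2) · r dr dθ.

Inner (r from 0 to 3): 1053/4.
Outer (θ from 0 to 2π): 1053π/2.

Therefore ∮_C P dx + Q dy = 1053π/2.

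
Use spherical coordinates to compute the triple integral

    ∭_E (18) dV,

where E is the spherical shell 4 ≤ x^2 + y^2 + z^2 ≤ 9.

In spherical coordinates, x = ρ sin(φ) cos(θ), y = ρ sin(φ) sin(θ), z = ρ cos(φ), and dV = ρ^2 sin(φ) dρ dφ dθ.

The integrand becomes 18, so

    ∭_E (18) dV = ∫_{0}^{2π} ∫_{0}^{π} ∫_{2}^{3} (18) · ρ^2 sin(φ) dρ dφ dθ.

Inner (ρ): 114sin(φ).
Middle (φ): 228.
Outer (θ): 456π.

Therefore the triple integral equals 456π.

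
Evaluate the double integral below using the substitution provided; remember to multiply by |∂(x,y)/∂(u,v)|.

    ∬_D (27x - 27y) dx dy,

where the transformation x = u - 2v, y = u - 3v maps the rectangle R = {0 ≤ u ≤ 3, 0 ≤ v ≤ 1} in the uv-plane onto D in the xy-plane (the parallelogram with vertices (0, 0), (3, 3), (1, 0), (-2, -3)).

Compute the Jacobian determinant of (x, y) with respect to (u, v):

    ∂(x,y)/∂(u,v) = | 1  -2 | = (1)(-3) - (-2)(1) = -1.
                   | 1  -3 |

Its absolute value is |J| = 1 (the area scaling factor).

Substituting x = u - 2v, y = u - 3v into the integrand,

    27x - 27y → 27v,

so the integral becomes

    ∬_R (27v) · |J| du dv = ∫_0^3 ∫_0^1 (27v) dv du.

Inner (v): 27/2.
Outer (u): 81/2.

Therefore ∬_D (27x - 27y) dx dy = 81/2.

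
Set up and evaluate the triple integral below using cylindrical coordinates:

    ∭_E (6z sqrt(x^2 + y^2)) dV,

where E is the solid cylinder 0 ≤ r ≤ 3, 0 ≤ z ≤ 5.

In cylindrical coordinates, x = r cos(θ), y = r sin(θ), z = z, and dV = r dr dθ dz.

The integrand becomes 6r z, so

    ∭_E (6z sqrt(x^2 + y^2)) dV = ∫_{0}^{2π} ∫_{0}^{3} ∫_{0}^{5} (6r z) · r dz dr dθ.

Inner (z): 75r^2.
Middle (r from 0 to 3): 675.
Outer (θ): 1350π.

Therefore the triple integral equals 1350π.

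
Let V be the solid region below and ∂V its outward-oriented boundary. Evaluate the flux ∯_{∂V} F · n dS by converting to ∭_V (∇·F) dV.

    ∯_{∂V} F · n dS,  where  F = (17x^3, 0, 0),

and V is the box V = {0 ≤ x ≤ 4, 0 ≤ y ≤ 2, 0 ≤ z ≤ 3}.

By the divergence theorem,

    ∯_{∂V} F · n dS = ∭_V (∇ · F) dV.

Compute the divergence:
    ∇ · F = ∂F_x/∂x + ∂F_y/∂y + ∂F_z/∂z = 51x^2 + 0 + 0 = 51x^2.

V is a rectangular box, so dV = dx dy dz with 0 ≤ x ≤ 4, 0 ≤ y ≤ 2, 0 ≤ z ≤ 3.

Integrate (51x^2) over V as an iterated integral:

    ∭_V (∇·F) dV = ∫_0^{4} ∫_0^{2} ∫_0^{3} (51x^2) dz dy dx.

Inner (z from 0 to 3): 153x^2.
Middle (y from 0 to 2): 306x^2.
Outer (x from 0 to 4): 6528.

Therefore ∯_{∂V} F · n dS = 6528.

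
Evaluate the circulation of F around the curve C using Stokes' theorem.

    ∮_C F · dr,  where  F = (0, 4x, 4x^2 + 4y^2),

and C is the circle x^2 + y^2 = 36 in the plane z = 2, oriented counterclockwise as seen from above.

Let S be the flat disk x^2 + y^2 ≤ 36 in the plane z = 2, with upward unit normal n̂ = ẑ. By Stokes' theorem,

    ∮_C F · dr = ∬_S (∇ × F) · n̂ dS = ∬_D (curl F)_z dA,

where D is the disk x^2 + y^2 ≤ 36.

Compute the curl of F = (0, 4x, 4x^2 + 4y^2):
    (∇ × F)_x = ∂F_z/∂y - ∂F_y/∂z = 8y,
    (∇ × F)_y = ∂F_x/∂z - ∂F_z/∂x = -8x,
    (∇ × F)_z = ∂F_y/∂x - ∂F_x/∂y = 4.

On z = 2, (curl F)_z = 4.

Convert to polar (x = r cos θ, y = r sin θ, dA = r dr dθ); the integrand becomes 4, so

    ∬_D (curl F)_z dA = ∫_0^{2π} ∫_0^{6} (4) · r dr dθ.

Inner (r from 0 to 6): 72.
Outer (θ from 0 to 2π): 144π.

Therefore ∮_C F · dr = 144π.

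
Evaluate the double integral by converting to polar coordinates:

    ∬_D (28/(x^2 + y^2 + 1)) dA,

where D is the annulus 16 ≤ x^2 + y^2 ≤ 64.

The region D is 4 ≤ r ≤ 8, 0 ≤ θ ≤ 2π in polar coordinates, where x = r cos(θ), y = r sin(θ), and dA = r dr dθ.

Under the substitution, the integrand becomes 28/(r^2 + 1), so

    ∬_D (28/(x^2 + y^2 + 1)) dA = ∫_{0}^{2π} ∫_{4}^{8} (28/(r^2 + 1)) · r dr dθ.

Inner integral (in r): ∫_{4}^{8} (28/(r^2 + 1)) · r dr = log(24031838291621636962890625/168377826559400929).

Outer integral (in θ): ∫_{0}^{2π} (log(24031838291621636962890625/168377826559400929)) dθ = log((24031838291621636962890625/168377826559400929)^(2π)).

Therefore ∬_D (28/(x^2 + y^2 + 1)) dA = log((24031838291621636962890625/168377826559400929)^(2π)).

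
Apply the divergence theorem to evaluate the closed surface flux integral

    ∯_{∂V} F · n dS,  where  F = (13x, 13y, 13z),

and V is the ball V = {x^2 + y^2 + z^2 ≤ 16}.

By the divergence theorem,

    ∯_{∂V} F · n dS = ∭_V (∇ · F) dV.

Compute the divergence:
    ∇ · F = ∂F_x/∂x + ∂F_y/∂y + ∂F_z/∂z = 13 + 13 + 13 = 39.

In spherical coordinates, x = ρ sin(φ) cos(θ), y = ρ sin(φ) sin(θ), z = ρ cos(φ), dV = ρ^2 sin(φ) dρ dφ dθ, with 0 ≤ ρ ≤ 4, 0 ≤ φ ≤ π, 0 ≤ θ ≤ 2π.

The integrand, after substitution and multiplying by the volume element, becomes (39) · ρ^2 sin(φ), so

    ∭_V (∇·F) dV = ∫_0^{2π} ∫_0^{π} ∫_0^{4} (39) · ρ^2 sin(φ) dρ dφ dθ.

Inner (ρ from 0 to 4): 832sin(φ).
Middle (φ from 0 to π): 1664.
Outer (θ from 0 to 2π): 3328π.

Therefore ∯_{∂V} F · n dS = 3328π.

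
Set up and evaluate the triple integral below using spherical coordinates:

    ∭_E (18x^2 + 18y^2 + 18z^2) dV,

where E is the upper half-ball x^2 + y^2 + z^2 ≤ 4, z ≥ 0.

In spherical coordinates, x = ρ sin(φ) cos(θ), y = ρ sin(φ) sin(θ), z = ρ cos(φ), and dV = ρ^2 sin(φ) dρ dφ dθ.

The integrand becomes 18ρ^2, so

    ∭_E (18x^2 + 18y^2 + 18z^2) dV = ∫_{0}^{2π} ∫_{0}^{π/2} ∫_{0}^{2} (18ρ^2) · ρ^2 sin(φ) dρ dφ dθ.

Inner (ρ): 576sin(φ)/5.
Middle (φ): 576/5.
Outer (θ): 1152π/5.

Therefore the triple integral equals 1152π/5.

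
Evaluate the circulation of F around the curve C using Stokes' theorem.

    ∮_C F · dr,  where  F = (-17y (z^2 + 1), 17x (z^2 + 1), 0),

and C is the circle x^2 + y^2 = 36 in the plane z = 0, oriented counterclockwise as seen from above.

Let S be the flat disk x^2 + y^2 ≤ 36 in the plane z = 0, with upward unit normal n̂ = ẑ. By Stokes' theorem,

    ∮_C F · dr = ∬_S (∇ × F) · n̂ dS = ∬_D (curl F)_z dA,

where D is the disk x^2 + y^2 ≤ 36.

Compute the curl of F = (-17y (z^2 + 1), 17x (z^2 + 1), 0):
    (∇ × F)_x = ∂F_z/∂y - ∂F_y/∂z = -34x z,
    (∇ × F)_y = ∂F_x/∂z - ∂F_z/∂x = -34y z,
    (∇ × F)_z = ∂F_y/∂x - ∂F_x/∂y = 34z^2 + 34.

On z = 0, (curl F)_z = 34.

Convert to polar (x = r cos θ, y = r sin θ, dA = r dr dθ); the integrand becomes 34, so

    ∬_D (curl F)_z dA = ∫_0^{2π} ∫_0^{6} (34) · r dr dθ.

Inner (r from 0 to 6): 612.
Outer (θ from 0 to 2π): 1224π.

Therefore ∮_C F · dr = 1224π.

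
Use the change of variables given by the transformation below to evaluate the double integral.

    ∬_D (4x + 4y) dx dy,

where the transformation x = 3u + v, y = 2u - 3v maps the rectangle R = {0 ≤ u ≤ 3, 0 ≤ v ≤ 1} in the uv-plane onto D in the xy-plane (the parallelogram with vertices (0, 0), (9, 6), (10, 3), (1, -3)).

Compute the Jacobian determinant of (x, y) with respect to (u, v):

    ∂(x,y)/∂(u,v) = | 3  1 | = (3)(-3) - (1)(2) = -11.
                   | 2  -3 |

Its absolute value is |J| = 11 (the area scaling factor).

Substituting x = 3u + v, y = 2u - 3v into the integrand,

    4x + 4y → 20u - 8v,

so the integral becomes

    ∬_R (20u - 8v) · |J| du dv = ∫_0^3 ∫_0^1 (220u - 88v) dv du.

Inner (v): 220u - 44.
Outer (u): 858.

Therefore ∬_D (4x + 4y) dx dy = 858.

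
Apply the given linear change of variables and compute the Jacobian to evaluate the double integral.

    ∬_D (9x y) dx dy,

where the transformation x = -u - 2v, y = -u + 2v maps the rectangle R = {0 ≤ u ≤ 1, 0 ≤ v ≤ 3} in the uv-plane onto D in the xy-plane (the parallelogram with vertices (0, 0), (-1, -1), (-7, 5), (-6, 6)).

Compute the Jacobian determinant of (x, y) with respect to (u, v):

    ∂(x,y)/∂(u,v) = | -1  -2 | = (-1)(2) - (-2)(-1) = -4.
                   | -1  2 |

Its absolute value is |J| = 4 (the area scaling factor).

Substituting x = -u - 2v, y = -u + 2v into the integrand,

    9x y → 9u^2 - 36v^2,

so the integral becomes

    ∬_R (9u^2 - 36v^2) · |J| du dv = ∫_0^1 ∫_0^3 (36u^2 - 144v^2) dv du.

Inner (v): 108u^2 - 1296.
Outer (u): -1260.

Therefore ∬_D (9x y) dx dy = -1260.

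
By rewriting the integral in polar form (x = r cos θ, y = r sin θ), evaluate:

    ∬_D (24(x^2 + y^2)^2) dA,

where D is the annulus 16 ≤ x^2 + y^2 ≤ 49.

The region D is 4 ≤ r ≤ 7, 0 ≤ θ ≤ 2π in polar coordinates, where x = r cos(θ), y = r sin(θ), and dA = r dr dθ.

Under the substitution, the integrand becomes 24r^4, so

    ∬_D (24(x^2 + y^2)^2) dA = ∫_{0}^{2π} ∫_{4}^{7} (24r^4) · r dr dθ.

Inner integral (in r): ∫_{4}^{7} (24r^4) · r dr = 454212.

Outer integral (in θ): ∫_{0}^{2π} (454212) dθ = 908424π.

Therefore ∬_D (24(x^2 + y^2)^2) dA = 908424π.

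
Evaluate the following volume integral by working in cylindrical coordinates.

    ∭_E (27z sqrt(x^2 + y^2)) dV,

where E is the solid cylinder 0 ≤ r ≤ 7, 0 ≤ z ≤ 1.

In cylindrical coordinates, x = r cos(θ), y = r sin(θ), z = z, and dV = r dr dθ dz.

The integrand becomes 27r z, so

    ∭_E (27z sqrt(x^2 + y^2)) dV = ∫_{0}^{2π} ∫_{0}^{7} ∫_{0}^{1} (27r z) · r dz dr dθ.

Inner (z): 27r^2/2.
Middle (r from 0 to 7): 3087/2.
Outer (θ): 3087π.

Therefore the triple integral equals 3087π.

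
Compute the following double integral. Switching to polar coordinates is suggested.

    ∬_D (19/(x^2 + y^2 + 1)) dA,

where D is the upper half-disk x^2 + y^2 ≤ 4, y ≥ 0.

The region D is 0 ≤ r ≤ 2, 0 ≤ θ ≤ π in polar coordinates, where x = r cos(θ), y = r sin(θ), and dA = r dr dθ.

Under the substitution, the integrand becomes 19/(r^2 + 1), so

    ∬_D (19/(x^2 + y^2 + 1)) dA = ∫_{0}^{π} ∫_{0}^{2} (19/(r^2 + 1)) · r dr dθ.

Inner integral (in r): ∫_{0}^{2} (19/(r^2 + 1)) · r dr = 19log(5)/2.

Outer integral (in θ): ∫_{0}^{π} (19log(5)/2) dθ = 19π log(5)/2.

Therefore ∬_D (19/(x^2 + y^2 + 1)) dA = 19π log(5)/2.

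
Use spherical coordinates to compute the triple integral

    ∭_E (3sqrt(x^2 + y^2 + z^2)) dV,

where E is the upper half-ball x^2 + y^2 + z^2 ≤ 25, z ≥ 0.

In spherical coordinates, x = ρ sin(φ) cos(θ), y = ρ sin(φ) sin(θ), z = ρ cos(φ), and dV = ρ^2 sin(φ) dρ dφ dθ.

The integrand becomes 3ρ, so

    ∭_E (3sqrt(x^2 + y^2 + z^2)) dV = ∫_{0}^{2π} ∫_{0}^{π/2} ∫_{0}^{5} (3ρ) · ρ^2 sin(φ) dρ dφ dθ.

Inner (ρ): 1875sin(φ)/4.
Middle (φ): 1875/4.
Outer (θ): 1875π/2.

Therefore the triple integral equals 1875π/2.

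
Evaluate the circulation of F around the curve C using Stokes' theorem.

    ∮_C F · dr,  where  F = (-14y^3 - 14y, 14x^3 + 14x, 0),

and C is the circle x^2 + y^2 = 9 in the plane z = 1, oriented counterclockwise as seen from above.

Let S be the flat disk x^2 + y^2 ≤ 9 in the plane z = 1, with upward unit normal n̂ = ẑ. By Stokes' theorem,

    ∮_C F · dr = ∬_S (∇ × F) · n̂ dS = ∬_D (curl F)_z dA,

where D is the disk x^2 + y^2 ≤ 9.

Compute the curl of F = (-14y^3 - 14y, 14x^3 + 14x, 0):
    (∇ × F)_x = ∂F_z/∂y - ∂F_y/∂z = 0,
    (∇ × F)_y = ∂F_x/∂z - ∂F_z/∂x = 0,
    (∇ × F)_z = ∂F_y/∂x - ∂F_x/∂y = 42x^2 + 42y^2 + 28.

On z = 1, (curl F)_z = 42x^2 + 42y^2 + 28.

Convert to polar (x = r cos θ, y = r sin θ, dA = r dr dθ); the integrand becomes 42r^2 + 28, so

    ∬_D (curl F)_z dA = ∫_0^{2π} ∫_0^{3} (42r^2 + 28) · r dr dθ.

Inner (r from 0 to 3): 1953/2.
Outer (θ from 0 to 2π): 1953π.

Therefore ∮_C F · dr = 1953π.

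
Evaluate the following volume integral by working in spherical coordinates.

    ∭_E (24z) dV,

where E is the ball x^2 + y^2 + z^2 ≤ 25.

In spherical coordinates, x = ρ sin(φ) cos(θ), y = ρ sin(φ) sin(θ), z = ρ cos(φ), and dV = ρ^2 sin(φ) dρ dφ dθ.

The integrand becomes 24ρ cos(φ), so

    ∭_E (24z) dV = ∫_{0}^{2π} ∫_{0}^{π} ∫_{0}^{5} (24ρ cos(φ)) · ρ^2 sin(φ) dρ dφ dθ.

Inner (ρ): 1875sin(2φ).
Middle (φ): 0.
Outer (θ): 0.

Therefore the triple integral equals 0.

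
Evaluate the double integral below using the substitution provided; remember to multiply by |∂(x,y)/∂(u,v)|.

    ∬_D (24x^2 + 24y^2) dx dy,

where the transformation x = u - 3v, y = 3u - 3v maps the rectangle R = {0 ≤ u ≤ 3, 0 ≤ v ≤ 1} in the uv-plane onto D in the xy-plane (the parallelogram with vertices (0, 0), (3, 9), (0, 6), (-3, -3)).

Compute the Jacobian determinant of (x, y) with respect to (u, v):

    ∂(x,y)/∂(u,v) = | 1  -3 | = (1)(-3) - (-3)(3) = 6.
                   | 3  -3 |

Its absolute value is |J| = 6 (the area scaling factor).

Substituting x = u - 3v, y = 3u - 3v into the integrand,

    24x^2 + 24y^2 → 240u^2 - 576u v + 432v^2,

so the integral becomes

    ∬_R (240u^2 - 576u v + 432v^2) · |J| du dv = ∫_0^3 ∫_0^1 (1440u^2 - 3456u v + 2592v^2) dv du.

Inner (v): 1440u^2 - 1728u + 864.
Outer (u): 7776.

Therefore ∬_D (24x^2 + 24y^2) dx dy = 7776.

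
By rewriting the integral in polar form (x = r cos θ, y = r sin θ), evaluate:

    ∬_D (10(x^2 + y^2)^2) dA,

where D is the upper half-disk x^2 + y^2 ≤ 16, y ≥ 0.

The region D is 0 ≤ r ≤ 4, 0 ≤ θ ≤ π in polar coordinates, where x = r cos(θ), y = r sin(θ), and dA = r dr dθ.

Under the substitution, the integrand becomes 10r^4, so

    ∬_D (10(x^2 + y^2)^2) dA = ∫_{0}^{π} ∫_{0}^{4} (10r^4) · r dr dθ.

Inner integral (in r): ∫_{0}^{4} (10r^4) · r dr = 20480/3.

Outer integral (in θ): ∫_{0}^{π} (20480/3) dθ = 20480π/3.

Therefore ∬_D (10(x^2 + y^2)^2) dA = 20480π/3.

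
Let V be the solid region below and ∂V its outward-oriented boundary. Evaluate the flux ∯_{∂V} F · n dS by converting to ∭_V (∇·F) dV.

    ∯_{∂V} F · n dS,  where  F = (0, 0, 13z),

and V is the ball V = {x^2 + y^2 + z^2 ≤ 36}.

By the divergence theorem,

    ∯_{∂V} F · n dS = ∭_V (∇ · F) dV.

Compute the divergence:
    ∇ · F = ∂F_x/∂x + ∂F_y/∂y + ∂F_z/∂z = 0 + 0 + 13 = 13.

In spherical coordinates, x = ρ sin(φ) cos(θ), y = ρ sin(φ) sin(θ), z = ρ cos(φ), dV = ρ^2 sin(φ) dρ dφ dθ, with 0 ≤ ρ ≤ 6, 0 ≤ φ ≤ π, 0 ≤ θ ≤ 2π.

The integrand, after substitution and multiplying by the volume element, becomes (13) · ρ^2 sin(φ), so

    ∭_V (∇·F) dV = ∫_0^{2π} ∫_0^{π} ∫_0^{6} (13) · ρ^2 sin(φ) dρ dφ dθ.

Inner (ρ from 0 to 6): 936sin(φ).
Middle (φ from 0 to π): 1872.
Outer (θ from 0 to 2π): 3744π.

Therefore ∯_{∂V} F · n dS = 3744π.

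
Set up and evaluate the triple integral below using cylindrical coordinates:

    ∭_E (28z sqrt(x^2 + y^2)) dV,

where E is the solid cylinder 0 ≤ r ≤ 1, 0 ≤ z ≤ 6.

In cylindrical coordinates, x = r cos(θ), y = r sin(θ), z = z, and dV = r dr dθ dz.

The integrand becomes 28r z, so

    ∭_E (28z sqrt(x^2 + y^2)) dV = ∫_{0}^{2π} ∫_{0}^{1} ∫_{0}^{6} (28r z) · r dz dr dθ.

Inner (z): 504r^2.
Middle (r from 0 to 1): 168.
Outer (θ): 336π.

Therefore the triple integral equals 336π.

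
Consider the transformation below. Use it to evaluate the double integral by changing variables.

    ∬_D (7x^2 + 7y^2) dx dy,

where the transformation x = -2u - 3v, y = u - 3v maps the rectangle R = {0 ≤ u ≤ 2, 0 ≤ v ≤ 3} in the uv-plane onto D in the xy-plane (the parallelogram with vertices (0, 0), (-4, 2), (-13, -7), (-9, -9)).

Compute the Jacobian determinant of (x, y) with respect to (u, v):

    ∂(x,y)/∂(u,v) = | -2  -3 | = (-2)(-3) - (-3)(1) = 9.
                   | 1  -3 |

Its absolute value is |J| = 9 (the area scaling factor).

Substituting x = -2u - 3v, y = u - 3v into the integrand,

    7x^2 + 7y^2 → 35u^2 + 42u v + 126v^2,

so the integral becomes

    ∬_R (35u^2 + 42u v + 126v^2) · |J| du dv = ∫_0^2 ∫_0^3 (315u^2 + 378u v + 1134v^2) dv du.

Inner (v): 945u^2 + 1701u + 10206.
Outer (u): 26334.

Therefore ∬_D (7x^2 + 7y^2) dx dy = 26334.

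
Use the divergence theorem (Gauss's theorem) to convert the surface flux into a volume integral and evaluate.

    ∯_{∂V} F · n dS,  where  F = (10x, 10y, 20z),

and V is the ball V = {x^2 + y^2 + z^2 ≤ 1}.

By the divergence theorem,

    ∯_{∂V} F · n dS = ∭_V (∇ · F) dV.

Compute the divergence:
    ∇ · F = ∂F_x/∂x + ∂F_y/∂y + ∂F_z/∂z = 10 + 10 + 20 = 40.

In spherical coordinates, x = ρ sin(φ) cos(θ), y = ρ sin(φ) sin(θ), z = ρ cos(φ), dV = ρ^2 sin(φ) dρ dφ dθ, with 0 ≤ ρ ≤ 1, 0 ≤ φ ≤ π, 0 ≤ θ ≤ 2π.

The integrand, after substitution and multiplying by the volume element, becomes (40) · ρ^2 sin(φ), so

    ∭_V (∇·F) dV = ∫_0^{2π} ∫_0^{π} ∫_0^{1} (40) · ρ^2 sin(φ) dρ dφ dθ.

Inner (ρ from 0 to 1): 40sin(φ)/3.
Middle (φ from 0 to π): 80/3.
Outer (θ from 0 to 2π): 160π/3.

Therefore ∯_{∂V} F · n dS = 160π/3.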